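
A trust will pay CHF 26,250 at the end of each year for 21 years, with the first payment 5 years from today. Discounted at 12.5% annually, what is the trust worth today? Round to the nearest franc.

CHF 120,051

PV at t=4 (ordinary 21-year annuity): 26250 × a(21|0.125) = 26250 × 7.325647 = 192,298.2451
PV₀ = 192,298.2451 / (1+0.125)^4 = 192,298.2451 / 1.601807 = 120,050.8477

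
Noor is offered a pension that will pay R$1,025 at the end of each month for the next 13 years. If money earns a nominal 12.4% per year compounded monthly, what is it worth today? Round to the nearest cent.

Periodic rate i = 0.124/12 = 0.0103333; n = 13 × 12 = 156 periods.
Annuity factor a(156|0.0103333) = 77.308529; PV = 1025 × 77.308529 = 79,241.2427

R$79,241.24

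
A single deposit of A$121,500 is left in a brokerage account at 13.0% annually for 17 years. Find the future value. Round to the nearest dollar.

A$970,308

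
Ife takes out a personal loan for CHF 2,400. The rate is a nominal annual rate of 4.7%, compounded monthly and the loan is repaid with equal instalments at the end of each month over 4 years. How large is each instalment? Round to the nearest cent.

With 12 periods per year: i = 0.00391667, n = 48.
Annuity-PV factor = 43.680246; PMT = 2400 / 43.680246 = 54.9447

CHF 54.94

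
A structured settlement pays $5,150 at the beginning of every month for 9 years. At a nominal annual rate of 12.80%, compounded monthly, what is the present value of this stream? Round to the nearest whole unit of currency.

$332,821

i = 0.128/12 = 0.0106667 per month; n = 9·12 = 108.
Annuity factor a(108|0.0106667) × (1+i) = 64.625388; PV = 5150 × 64.625388 = 332,820.7501
(Beginning-of-period payments → annuity-due factor ×(1+i).)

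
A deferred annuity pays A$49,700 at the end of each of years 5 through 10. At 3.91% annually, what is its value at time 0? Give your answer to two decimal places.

Value one period before first payment (t=4): 49700 × [1 − (1+0.0391)^(−6)] / 0.0391 = 49700 × 5.257531 = 261,299.2884
Discount back 4 years: 261,299.2884 × (1+0.0391)^(−4) = 261,299.2884 × 0.857770 = 224,134.5708

A$224,134.57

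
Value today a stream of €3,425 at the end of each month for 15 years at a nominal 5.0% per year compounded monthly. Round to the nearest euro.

i = 0.05/12 = 0.00416667 per month; n = 15·12 = 180.
PV = 3425 × [1 − (1+0.00416667)^(−180)] / 0.00416667 = 3425 × 126.455243 = 433,109.2063

€433,109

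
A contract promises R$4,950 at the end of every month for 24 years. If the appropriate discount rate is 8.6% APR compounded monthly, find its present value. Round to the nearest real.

R$602,369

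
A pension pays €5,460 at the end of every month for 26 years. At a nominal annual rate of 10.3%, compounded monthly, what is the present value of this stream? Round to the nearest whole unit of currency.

With 12 periods per year: i = 0.00858333, n = 312.
Annuity factor a(312|0.00858333) = 108.408931; PV = 5460 × 108.408931 = 591,912.7619

€591,913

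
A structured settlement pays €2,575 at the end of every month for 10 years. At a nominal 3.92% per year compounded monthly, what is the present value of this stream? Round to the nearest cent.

€255,290.80

With 12 periods per year: i = 0.00326667, n = 120.
PV = PMT · [1 − (1+i)^(−n)] / i = 2575 · 99.142058 = 255,290.8002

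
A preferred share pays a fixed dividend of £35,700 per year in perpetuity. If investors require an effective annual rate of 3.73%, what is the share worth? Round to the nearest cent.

£957,104.56

PV = C/r = 35700/0.0373 = 957,104.5576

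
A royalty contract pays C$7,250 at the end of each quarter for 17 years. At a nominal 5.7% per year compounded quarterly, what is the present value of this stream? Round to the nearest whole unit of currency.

Periodic rate i = 0.057/4 = 0.01425; n = 17 × 4 = 68 periods.
PV = 7250 × [1 − (1+0.01425)^(−68)] / 0.01425 = 7250 × 43.363759 = 314,387.2522

C$314,387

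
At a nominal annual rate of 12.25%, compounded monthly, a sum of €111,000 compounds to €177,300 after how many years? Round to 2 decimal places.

3.84 years

Periodic rate i = 0.1225/12 = 0.0102083.
(1+i)^n = 177300/111000 = 1.59730, so n = ln 1.59730 / ln 1.01021 = 46.1093 months
= 46.1093/12 years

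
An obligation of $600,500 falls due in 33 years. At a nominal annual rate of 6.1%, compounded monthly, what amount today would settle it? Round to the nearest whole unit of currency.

$80,629

Periodic rate i = 0.061/12 = 0.00508333; n = 33 × 12 = 396 periods.
Discount factor = (1+0.00508333)^(−396) = 0.134270; PV = 600,500 × 0.134270 = 80,629.2707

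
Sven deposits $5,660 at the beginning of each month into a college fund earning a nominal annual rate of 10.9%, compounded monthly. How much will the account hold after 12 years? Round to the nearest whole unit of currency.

i = 0.109/12 = 0.00908333 per month; n = 12·12 = 144.
FV = 5660 × [(1+0.00908333)^144 − 1] / 0.00908333 × (1+i) = 5660 × 297.391791 = 1,683,237.5346
(Beginning-of-period payments → annuity-due factor ×(1+i).)

$1,683,238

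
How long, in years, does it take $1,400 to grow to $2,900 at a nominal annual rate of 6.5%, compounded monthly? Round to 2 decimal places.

11.23 years

Periodic rate i = 0.065/12 = 0.00541667.
(1+i)^n = 2900/1400 = 2.07143, so n = ln 2.07143 / ln 1.00542 = 134.8078 months
= 134.8078/12 years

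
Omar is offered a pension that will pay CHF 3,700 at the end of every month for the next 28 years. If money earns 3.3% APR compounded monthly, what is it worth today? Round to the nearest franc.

i = 0.033/12 = 0.00275 per month; n = 28·12 = 336.
PV = 3700 × [1 − (1+0.00275)^(−336)] / 0.00275 = 3700 × 219.115694 = 810,728.0662

CHF 810,728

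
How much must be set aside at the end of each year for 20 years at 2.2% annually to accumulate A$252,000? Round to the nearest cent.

A$10,166.54

FV-annuity factor = 24.787190; PMT = 252000 / 24.787190 = 10,166.5415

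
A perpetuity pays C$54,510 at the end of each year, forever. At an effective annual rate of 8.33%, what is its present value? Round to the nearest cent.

C$654,381.75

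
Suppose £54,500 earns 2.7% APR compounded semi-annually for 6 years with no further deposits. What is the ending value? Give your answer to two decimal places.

£64,014.97

i = 0.027/2 = 0.0135 per half-year; n = 6·2 = 12.
FV = PV·(1+i)^n = 54,500 × 1.174587 = 64,014.9689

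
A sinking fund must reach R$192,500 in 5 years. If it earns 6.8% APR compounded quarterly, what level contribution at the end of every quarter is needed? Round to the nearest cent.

R$8,162.10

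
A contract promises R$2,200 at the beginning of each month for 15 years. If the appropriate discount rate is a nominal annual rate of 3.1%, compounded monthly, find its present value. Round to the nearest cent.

R$317,181.38

With 12 periods per year: i = 0.00258333, n = 180.
PV = 2200 × [1 − (1+0.00258333)^(−180)] / 0.00258333 × (1+i) = 2200 × 144.173355 = 317,181.3816
(annuity-due: payments at period start, so ×(1+i).)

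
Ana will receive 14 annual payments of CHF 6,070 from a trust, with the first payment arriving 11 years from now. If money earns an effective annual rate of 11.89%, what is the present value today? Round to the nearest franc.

CHF 13,156

PV at t=10 (ordinary 14-year annuity): 6070 × a(14|0.1189) = 6070 × 6.665650 = 40,460.4979
Discount back 10 years: 40,460.4979 × (1+0.1189)^(−10) = 40,460.4979 × 0.325153 = 13,155.8370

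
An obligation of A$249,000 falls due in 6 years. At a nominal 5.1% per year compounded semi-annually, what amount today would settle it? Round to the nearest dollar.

A$184,065

i = 0.051/2 = 0.0255 per half-year; n = 6·2 = 12.
PV = 249,000 / (1 + 0.0255)^12 = 249,000 / 1.352782 = 184,065.0659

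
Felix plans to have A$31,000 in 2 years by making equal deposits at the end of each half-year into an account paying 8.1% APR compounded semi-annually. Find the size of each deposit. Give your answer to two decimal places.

Periodic rate i = 0.081/2 = 0.0405; n = 2 × 2 = 4 periods.
FV-annuity factor = 4.249627; PMT = 31000 / 4.249627 = 7,294.7571

A$7,294.76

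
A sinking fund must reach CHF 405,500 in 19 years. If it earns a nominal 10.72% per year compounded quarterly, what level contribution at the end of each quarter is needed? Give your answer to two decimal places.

CHF 1,681.43

With 4 periods per year: i = 0.0268, n = 76.
PMT = 405500 / ( [(1+0.0268)^76 − 1] / 0.0268 ) = 405500 / 241.164359 = 1,681.4259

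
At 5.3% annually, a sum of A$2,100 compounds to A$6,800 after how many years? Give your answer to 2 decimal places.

22.75 years

n = ln(6800/2100) / ln(1+0.053) = ln(3.23810) / 0.051643 = 22.7520 years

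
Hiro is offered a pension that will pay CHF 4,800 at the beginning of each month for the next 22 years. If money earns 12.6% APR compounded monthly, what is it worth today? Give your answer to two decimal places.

CHF 432,633.90

Periodic rate i = 0.126/12 = 0.0105; n = 22 × 12 = 264 periods.
PV = PMT · [1 − (1+i)^(−n)] / i × (1+i) = 4800 · 90.132063 = 432,633.9015
(Beginning-of-period payments → annuity-due factor ×(1+i).)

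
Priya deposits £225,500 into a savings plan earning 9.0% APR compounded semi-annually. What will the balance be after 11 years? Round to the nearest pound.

i = 0.09/2 = 0.045 per half-year; n = 11·2 = 22.
225,500 × (1+0.045)^22 = 225,500 × 2.633652 = 593,888.5278

£593,889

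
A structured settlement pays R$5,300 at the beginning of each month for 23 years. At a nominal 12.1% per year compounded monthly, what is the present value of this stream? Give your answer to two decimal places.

R$497,620.13

Periodic rate i = 0.121/12 = 0.0100833; n = 23 × 12 = 276 periods.
PV = 5300 × [1 − (1+0.0100833)^(−276)] / 0.0100833 × (1+i) = 5300 × 93.890591 = 497,620.1348
(Beginning-of-period payments → annuity-due factor ×(1+i).)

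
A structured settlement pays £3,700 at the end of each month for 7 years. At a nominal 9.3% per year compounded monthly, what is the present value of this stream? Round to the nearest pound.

£227,808

Periodic rate i = 0.093/12 = 0.00775; n = 7 × 12 = 84 periods.
PV = 3700 × [1 − (1+0.00775)^(−84)] / 0.00775 = 3700 × 61.569744 = 227,808.0513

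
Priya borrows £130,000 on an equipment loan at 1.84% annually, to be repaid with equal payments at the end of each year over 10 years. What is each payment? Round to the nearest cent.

PMT = 130000 / ( [1 − (1+0.0184)^(−10)] / 0.0184 ) = 130000 / 9.058248 = 14,351.5604

£14,351.56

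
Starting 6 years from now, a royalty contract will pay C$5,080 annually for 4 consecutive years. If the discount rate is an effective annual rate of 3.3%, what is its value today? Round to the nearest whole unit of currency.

C$15,939

PV at t=5 (ordinary 4-year annuity): 5080 × a(4|0.033) = 5080 × 3.690585 = 18,748.1742
Discount back 5 years: 18,748.1742 × (1+0.033)^(−5) = 18,748.1742 × 0.850156 = 15,938.8643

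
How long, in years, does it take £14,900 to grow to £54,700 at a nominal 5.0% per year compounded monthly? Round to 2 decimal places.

Periodic rate i = 0.05/12 = 0.00416667.
(1+i)^n = 54700/14900 = 3.67114, so n = ln 3.67114 / ln 1.00417 = 312.7704 months
= 312.7704/12 years

26.06 years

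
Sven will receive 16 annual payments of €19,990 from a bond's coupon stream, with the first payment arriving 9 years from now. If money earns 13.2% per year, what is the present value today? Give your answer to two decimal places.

PV at t=8 (ordinary 16-year annuity): 19990 × a(16|0.132) = 19990 × 6.533720 = 130,609.0695
Discount back 8 years: 130,609.0695 × (1+0.132)^(−8) = 130,609.0695 × 0.370876 = 48,439.7531

€48,439.75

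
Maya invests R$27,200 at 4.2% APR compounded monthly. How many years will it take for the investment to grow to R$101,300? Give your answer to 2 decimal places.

31.36 years

Periodic rate i = 0.042/12 = 0.0035.
n = ln(101300/27200) / ln(1+0.0035) = ln(3.72426) / 0.003494 = 376.3340 months
= 376.3340/12 years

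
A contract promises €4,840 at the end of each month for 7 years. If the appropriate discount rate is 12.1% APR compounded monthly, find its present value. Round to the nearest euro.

With 12 periods per year: i = 0.0100833, n = 84.
Annuity factor a(84|0.0100833) = 56.477214; PV = 4840 × 56.477214 = 273,349.7181

€273,350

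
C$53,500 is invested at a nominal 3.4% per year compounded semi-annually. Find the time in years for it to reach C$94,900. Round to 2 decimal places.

Periodic rate i = 0.034/2 = 0.017.
(1+i)^n = 94900/53500 = 1.77383, so n = ln 1.77383 / ln 1.017 = 34.0000 half-years
= 34.0000/2 years

17.00 years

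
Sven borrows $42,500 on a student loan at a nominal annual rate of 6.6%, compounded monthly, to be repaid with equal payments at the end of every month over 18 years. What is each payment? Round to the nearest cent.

$336.73

i = 0.066/12 = 0.0055 per month; n = 18·12 = 216.
PMT = 42500 / ( [1 − (1+0.0055)^(−216)] / 0.0055 ) = 42500 / 126.213786 = 336.7303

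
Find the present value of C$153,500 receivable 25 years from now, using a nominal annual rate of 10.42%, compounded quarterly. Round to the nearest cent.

C$11,728.86

i = 0.1042/4 = 0.02605 per quarter; n = 25·4 = 100.
PV = 153,500 / (1 + 0.02605)^100 = 153,500 / 13.087373 = 11,728.8629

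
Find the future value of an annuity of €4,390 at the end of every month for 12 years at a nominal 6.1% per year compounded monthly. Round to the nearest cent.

€928,707.93

With 12 periods per year: i = 0.00508333, n = 144.
FV = PMT · [(1+i)^n − 1] / i = 4390 · 211.550781 = 928,707.9290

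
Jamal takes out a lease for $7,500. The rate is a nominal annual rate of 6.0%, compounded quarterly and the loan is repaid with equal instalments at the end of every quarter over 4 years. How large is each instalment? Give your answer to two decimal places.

Periodic rate i = 0.06/4 = 0.015; n = 4 × 4 = 16 periods.
PMT = 7500 / ( [1 − (1+0.015)^(−16)] / 0.015 ) = 7500 / 14.131264 = 530.7381

$530.74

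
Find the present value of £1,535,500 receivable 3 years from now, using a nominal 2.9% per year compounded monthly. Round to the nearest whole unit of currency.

£1,407,705

With 12 periods per year: i = 0.00241667, n = 36.
PV = FV·(1+i)^(−n) = 1,535,500 × 0.916773 = 1,407,705.4196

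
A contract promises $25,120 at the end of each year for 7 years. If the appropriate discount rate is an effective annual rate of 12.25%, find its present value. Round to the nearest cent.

PV = PMT · [1 − (1+i)^(−n)] / i = 25120 · 4.527805 = 113,738.4497

$113,738.45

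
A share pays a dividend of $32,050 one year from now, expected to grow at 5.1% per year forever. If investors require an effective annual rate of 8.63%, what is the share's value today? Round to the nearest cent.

PV = D₁/(r − g) = 32050/(0.0863 − 0.051) = 907,932.0113

$907,932.01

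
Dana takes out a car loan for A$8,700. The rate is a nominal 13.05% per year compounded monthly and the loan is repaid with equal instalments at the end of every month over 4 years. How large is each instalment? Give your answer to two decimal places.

With 12 periods per year: i = 0.010875, n = 48.
PMT = 8700 / ( [1 − (1+0.010875)^(−48)] / 0.010875 ) = 8700 / 37.240732 = 233.6152

A$233.62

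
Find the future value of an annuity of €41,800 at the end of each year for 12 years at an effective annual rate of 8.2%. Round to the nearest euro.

Accumulation factor s(12|0.082) = 19.203694; FV = 41800 × 19.203694 = 802,714.4265

€802,714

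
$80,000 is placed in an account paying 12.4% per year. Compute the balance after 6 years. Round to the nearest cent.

$161,319.87

80,000 × (1+0.124)^6 = 80,000 × 2.016498 = 161,319.8667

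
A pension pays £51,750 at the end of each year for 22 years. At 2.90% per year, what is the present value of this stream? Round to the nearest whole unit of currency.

£833,059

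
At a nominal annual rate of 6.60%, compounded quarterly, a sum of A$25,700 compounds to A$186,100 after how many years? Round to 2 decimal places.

30.24 years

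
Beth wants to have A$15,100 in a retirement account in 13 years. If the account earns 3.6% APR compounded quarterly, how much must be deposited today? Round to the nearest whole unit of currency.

A$9,476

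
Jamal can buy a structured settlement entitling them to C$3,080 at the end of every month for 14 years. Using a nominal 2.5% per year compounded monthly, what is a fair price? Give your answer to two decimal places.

i = 0.025/12 = 0.00208333 per month; n = 14·12 = 168.
PV = 3080 × [1 − (1+0.00208333)^(−168)] / 0.00208333 = 3080 × 141.626545 = 436,209.7589

C$436,209.76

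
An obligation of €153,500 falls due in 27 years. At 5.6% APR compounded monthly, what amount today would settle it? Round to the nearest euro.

i = 0.056/12 = 0.00466667 per month; n = 27·12 = 324.
Discount factor = (1+0.00466667)^(−324) = 0.221245; PV = 153,500 × 0.221245 = 33,961.1638

€33,961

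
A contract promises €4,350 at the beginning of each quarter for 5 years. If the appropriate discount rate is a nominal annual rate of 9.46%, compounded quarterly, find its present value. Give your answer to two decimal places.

With 4 periods per year: i = 0.02365, n = 20.
PV = 4350 × [1 − (1+0.02365)^(−20)] / 0.02365 × (1+i) = 4350 × 16.163245 = 70,310.1172
(annuity-due: payments at period start, so ×(1+i).)

€70,310.12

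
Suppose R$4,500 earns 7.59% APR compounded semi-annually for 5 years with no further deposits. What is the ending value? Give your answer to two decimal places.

Periodic rate i = 0.0759/2 = 0.03795; n = 5 × 2 = 10 periods.
4,500 × (1+0.03795)^10 = 4,500 × 1.451324 = 6,530.9573

R$6,530.96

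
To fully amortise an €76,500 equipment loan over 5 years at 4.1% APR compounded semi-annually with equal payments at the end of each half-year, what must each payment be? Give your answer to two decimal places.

With 2 periods per year: i = 0.0205, n = 10.
PMT = 76500 / ( [1 − (1+0.0205)^(−10)] / 0.0205 ) = 76500 / 8.959131 = 8,538.7741

€8,538.77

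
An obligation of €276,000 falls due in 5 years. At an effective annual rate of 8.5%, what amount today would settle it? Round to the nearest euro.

Discount factor = (1+0.085)^(−5) = 0.665045; PV = 276,000 × 0.665045 = 183,552.5368

€183,553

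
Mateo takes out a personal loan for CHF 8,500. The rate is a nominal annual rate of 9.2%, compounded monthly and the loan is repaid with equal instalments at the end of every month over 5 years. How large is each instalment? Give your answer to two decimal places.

CHF 177.27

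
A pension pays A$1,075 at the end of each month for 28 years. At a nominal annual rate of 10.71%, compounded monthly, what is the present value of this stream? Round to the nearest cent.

A$114,363.81

With 12 periods per year: i = 0.008925, n = 336.
PV = PMT · [1 − (1+i)^(−n)] / i = 1075 · 106.384942 = 114,363.8125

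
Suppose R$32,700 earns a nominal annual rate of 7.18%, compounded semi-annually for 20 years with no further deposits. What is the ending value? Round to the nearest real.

R$134,048

i = 0.0718/2 = 0.0359 per half-year; n = 20·2 = 40.
32,700 × (1+0.0359)^40 = 32,700 × 4.099334 = 134,048.2274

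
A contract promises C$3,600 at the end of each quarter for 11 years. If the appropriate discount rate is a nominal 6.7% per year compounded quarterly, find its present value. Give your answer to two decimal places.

C$111,443.63

i = 0.067/4 = 0.01675 per quarter; n = 11·4 = 44.
PV = PMT · [1 − (1+i)^(−n)] / i = 3600 · 30.956565 = 111,443.6333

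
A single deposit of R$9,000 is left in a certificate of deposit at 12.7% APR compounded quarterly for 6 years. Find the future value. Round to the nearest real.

R$19,056

With 4 periods per year: i = 0.03175, n = 24.
9,000 × (1+0.03175)^24 = 9,000 × 2.117325 = 19,055.9222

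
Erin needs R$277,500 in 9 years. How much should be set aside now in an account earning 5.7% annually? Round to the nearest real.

R$168,495

Discount factor = (1+0.057)^(−9) = 0.607191; PV = 277,500 × 0.607191 = 168,495.4205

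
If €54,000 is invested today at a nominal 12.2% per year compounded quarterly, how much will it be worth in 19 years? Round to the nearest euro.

i = 0.122/4 = 0.0305 per quarter; n = 19·4 = 76.
54,000 × (1+0.0305)^76 = 54,000 × 9.809519 = 529,714.0163

€529,714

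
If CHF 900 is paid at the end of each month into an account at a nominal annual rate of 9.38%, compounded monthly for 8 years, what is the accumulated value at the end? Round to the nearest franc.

With 12 periods per year: i = 0.00781667, n = 96.
FV = 900 × [(1+0.00781667)^96 − 1] / 0.00781667 = 900 × 142.218796 = 127,996.9162

CHF 127,997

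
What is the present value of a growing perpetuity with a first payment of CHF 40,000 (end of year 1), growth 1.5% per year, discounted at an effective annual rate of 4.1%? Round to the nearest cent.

CHF 1,538,461.54

PV = PMT / (i − g) = 40000 / (0.041 − 0.015) = 40000 / 0.026000 = 1,538,461.5385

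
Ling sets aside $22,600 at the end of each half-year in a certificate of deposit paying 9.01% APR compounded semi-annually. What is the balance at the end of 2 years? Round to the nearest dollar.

$96,694

With 2 periods per year: i = 0.04505, n = 4.
FV = PMT · [(1+i)^n − 1] / i = 22600 · 4.278509 = 96,694.3133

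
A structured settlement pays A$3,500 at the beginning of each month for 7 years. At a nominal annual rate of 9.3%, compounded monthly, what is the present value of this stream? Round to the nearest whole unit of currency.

With 12 periods per year: i = 0.00775, n = 84.
PV = 3500 × [1 − (1+0.00775)^(−84)] / 0.00775 × (1+i) = 3500 × 62.046909 = 217,164.1819
(Beginning-of-period payments → annuity-due factor ×(1+i).)

A$217,164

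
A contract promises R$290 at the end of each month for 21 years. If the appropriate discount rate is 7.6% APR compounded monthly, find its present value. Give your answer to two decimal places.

R$36,460.85

With 12 periods per year: i = 0.00633333, n = 252.
PV = PMT · [1 − (1+i)^(−n)] / i = 290 · 125.727085 = 36,460.8546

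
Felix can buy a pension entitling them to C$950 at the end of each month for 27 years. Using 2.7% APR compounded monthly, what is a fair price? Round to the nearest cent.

C$218,379.10

i = 0.027/12 = 0.00225 per month; n = 27·12 = 324.
PV = 950 × [1 − (1+0.00225)^(−324)] / 0.00225 = 950 × 229.872742 = 218,379.1049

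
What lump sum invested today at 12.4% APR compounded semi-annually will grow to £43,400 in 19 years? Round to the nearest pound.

£4,413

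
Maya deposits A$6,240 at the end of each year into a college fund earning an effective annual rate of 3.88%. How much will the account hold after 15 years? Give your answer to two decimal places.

FV = 6240 × [(1+0.0388)^15 − 1] / 0.0388 = 6240 × 19.845975 = 123,838.8847

A$123,838.88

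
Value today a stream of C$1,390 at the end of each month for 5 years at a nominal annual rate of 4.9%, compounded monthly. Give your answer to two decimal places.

With 12 periods per year: i = 0.00408333, n = 60.
PV = PMT · [1 − (1+i)^(−n)] / i = 1390 · 53.119570 = 73,836.2025

C$73,836.20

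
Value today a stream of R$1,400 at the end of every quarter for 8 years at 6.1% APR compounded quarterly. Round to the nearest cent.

R$35,241.61

i = 0.061/4 = 0.01525 per quarter; n = 8·4 = 32.
PV = 1400 × [1 − (1+0.01525)^(−32)] / 0.01525 = 1400 × 25.172575 = 35,241.6052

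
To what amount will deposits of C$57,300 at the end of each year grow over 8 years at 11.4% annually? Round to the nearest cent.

C$689,519.50

Accumulation factor s(8|0.114) = 12.033499; FV = 57300 × 12.033499 = 689,519.5032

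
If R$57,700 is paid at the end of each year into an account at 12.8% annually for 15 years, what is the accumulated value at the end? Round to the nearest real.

FV = PMT · [(1+i)^n − 1] / i = 57700 · 39.767729 = 2,294,597.9452

R$2,294,598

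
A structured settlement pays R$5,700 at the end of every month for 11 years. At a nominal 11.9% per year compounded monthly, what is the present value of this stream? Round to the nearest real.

R$418,541

With 12 periods per year: i = 0.00991667, n = 132.
Annuity factor a(132|0.00991667) = 73.428187; PV = 5700 × 73.428187 = 418,540.6679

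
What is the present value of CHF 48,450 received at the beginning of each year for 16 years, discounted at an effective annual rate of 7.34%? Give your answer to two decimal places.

CHF 480,406.23

PV = PMT · [1 − (1+i)^(−n)] / i × (1+i) = 48450 · 9.915505 = 480,406.2315
(Beginning-of-period payments → annuity-due factor ×(1+i).)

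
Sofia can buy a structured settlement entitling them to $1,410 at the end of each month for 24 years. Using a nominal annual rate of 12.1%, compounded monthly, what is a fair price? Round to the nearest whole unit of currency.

$132,059

Periodic rate i = 0.121/12 = 0.0100833; n = 24 × 12 = 288 periods.
PV = 1410 × [1 − (1+0.0100833)^(−288)] / 0.0100833 = 1410 × 93.658868 = 132,059.0036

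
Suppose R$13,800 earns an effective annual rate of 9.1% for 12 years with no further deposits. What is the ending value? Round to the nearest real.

FV = 13,800 × (1 + 0.091)^12 = 39,244.2554

R$39,244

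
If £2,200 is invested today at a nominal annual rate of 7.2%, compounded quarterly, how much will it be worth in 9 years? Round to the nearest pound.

Periodic rate i = 0.072/4 = 0.018; n = 9 × 4 = 36 periods.
FV = PV·(1+i)^n = 2,200 × 1.900728 = 4,181.6019

£4,182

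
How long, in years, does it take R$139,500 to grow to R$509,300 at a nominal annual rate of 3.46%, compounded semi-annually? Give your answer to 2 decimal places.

37.75 years

Periodic rate i = 0.0346/2 = 0.0173.
(1+i)^n = 509300/139500 = 3.65090, so n = ln 3.65090 / ln 1.0173 = 75.4995 half-years
= 75.4995/2 years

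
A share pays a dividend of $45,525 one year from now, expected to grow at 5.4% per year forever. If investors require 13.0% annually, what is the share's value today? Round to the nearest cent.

PV = PMT / (i − g) = 45525 / (0.13 − 0.054) = 45525 / 0.076000 = 599,013.1579

$599,013.16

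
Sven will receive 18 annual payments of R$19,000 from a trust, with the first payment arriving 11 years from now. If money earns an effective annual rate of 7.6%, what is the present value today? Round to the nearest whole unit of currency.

PV at t=10 (ordinary 18-year annuity): 19000 × a(18|0.076) = 19000 × 9.637709 = 183,116.4795
PV₀ = 183,116.4795 / (1+0.076)^10 = 183,116.4795 / 2.080284 = 88,024.7331

R$88,025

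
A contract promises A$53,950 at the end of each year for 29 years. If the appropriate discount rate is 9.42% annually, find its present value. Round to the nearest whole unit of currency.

A$530,632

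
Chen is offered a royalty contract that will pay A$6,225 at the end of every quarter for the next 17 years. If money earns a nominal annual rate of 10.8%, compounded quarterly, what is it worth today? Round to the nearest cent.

A$192,886.44

i = 0.108/4 = 0.027 per quarter; n = 17·4 = 68.
PV = 6225 × [1 − (1+0.027)^(−68)] / 0.027 = 6225 × 30.985773 = 192,886.4397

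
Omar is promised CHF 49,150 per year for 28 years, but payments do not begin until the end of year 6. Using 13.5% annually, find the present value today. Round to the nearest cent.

CHF 187,714.43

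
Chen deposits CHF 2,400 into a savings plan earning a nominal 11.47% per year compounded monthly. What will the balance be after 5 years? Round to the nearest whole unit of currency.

CHF 4,247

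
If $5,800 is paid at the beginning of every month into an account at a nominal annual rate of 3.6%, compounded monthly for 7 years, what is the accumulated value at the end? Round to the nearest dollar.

Periodic rate i = 0.036/12 = 0.003; n = 7 × 12 = 84 periods.
FV = PMT · [(1+i)^n − 1] / i × (1+i) = 5800 · 95.656366 = 554,806.9234
(annuity-due: payments at period start, so ×(1+i).)

$554,807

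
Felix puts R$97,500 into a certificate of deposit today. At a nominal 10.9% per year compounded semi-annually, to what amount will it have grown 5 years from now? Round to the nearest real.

R$165,756

Periodic rate i = 0.109/2 = 0.0545; n = 5 × 2 = 10 periods.
FV = PV·(1+i)^n = 97,500 × 1.700066 = 165,756.4575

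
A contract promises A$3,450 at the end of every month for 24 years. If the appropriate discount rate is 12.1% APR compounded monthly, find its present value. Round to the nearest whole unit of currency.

A$323,123

With 12 periods per year: i = 0.0100833, n = 288.
Annuity factor a(288|0.0100833) = 93.658868; PV = 3450 × 93.658868 = 323,123.0939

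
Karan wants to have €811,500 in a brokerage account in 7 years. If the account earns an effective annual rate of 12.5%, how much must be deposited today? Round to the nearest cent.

PV = FV·(1+i)^(−n) = 811,500 × 0.438462 = 355,812.2263

€355,812.23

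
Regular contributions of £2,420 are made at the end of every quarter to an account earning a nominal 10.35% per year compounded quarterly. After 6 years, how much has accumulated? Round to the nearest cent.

£79,137.40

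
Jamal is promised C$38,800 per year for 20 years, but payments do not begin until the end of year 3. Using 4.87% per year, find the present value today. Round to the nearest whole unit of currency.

PV at t=2 (ordinary 20-year annuity): 38800 × a(20|0.0487) = 38800 × 12.600731 = 488,908.3501
PV₀ = 488,908.3501 / (1+0.0487)^2 = 488,908.3501 / 1.099772 = 444,554.4057

C$444,554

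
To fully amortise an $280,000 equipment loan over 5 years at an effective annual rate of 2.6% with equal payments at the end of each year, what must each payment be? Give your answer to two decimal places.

$60,442.72

PMT = 280000 / ( [1 − (1+0.026)^(−5)] / 0.026 ) = 280000 / 4.632485 = 60,442.7231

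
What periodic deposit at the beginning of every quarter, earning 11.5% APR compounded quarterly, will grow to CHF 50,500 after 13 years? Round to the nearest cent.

CHF 419.25

Periodic rate i = 0.115/4 = 0.02875; n = 13 × 4 = 52 periods.
FV-annuity factor × (1+i) = 120.454469; PMT = 50500 / 120.454469 = 419.2455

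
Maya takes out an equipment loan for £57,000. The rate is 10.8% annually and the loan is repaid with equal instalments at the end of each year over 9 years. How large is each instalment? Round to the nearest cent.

£10,214.40

Annuity-PV factor = 5.580356; PMT = 57000 / 5.580356 = 10,214.4026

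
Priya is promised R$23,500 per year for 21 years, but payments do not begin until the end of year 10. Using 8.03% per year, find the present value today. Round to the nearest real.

Value one period before first payment (t=9): 23500 × [1 − (1+0.0803)^(−21)] / 0.0803 = 23500 × 9.993768 = 234,853.5404
Discount back 9 years: 234,853.5404 × (1+0.0803)^(−9) = 234,853.5404 × 0.499000 = 117,191.9354

R$117,192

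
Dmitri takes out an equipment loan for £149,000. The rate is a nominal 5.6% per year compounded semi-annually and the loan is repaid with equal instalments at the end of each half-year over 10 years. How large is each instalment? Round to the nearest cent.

£9,830.87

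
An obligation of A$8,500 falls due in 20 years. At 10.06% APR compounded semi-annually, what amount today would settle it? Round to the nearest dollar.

A$1,194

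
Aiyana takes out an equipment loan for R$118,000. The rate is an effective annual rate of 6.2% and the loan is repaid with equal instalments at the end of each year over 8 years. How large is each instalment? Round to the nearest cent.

PMT = 118000 / ( [1 − (1+0.062)^(−8)] / 0.062 ) = 118000 / 6.160937 = 19,152.9306

R$19,152.93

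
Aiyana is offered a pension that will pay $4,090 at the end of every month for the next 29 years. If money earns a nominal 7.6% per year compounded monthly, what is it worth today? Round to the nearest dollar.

With 12 periods per year: i = 0.00633333, n = 348.
PV = 4090 × [1 − (1+0.00633333)^(−348)] / 0.00633333 = 4090 × 140.347814 = 574,022.5596

$574,023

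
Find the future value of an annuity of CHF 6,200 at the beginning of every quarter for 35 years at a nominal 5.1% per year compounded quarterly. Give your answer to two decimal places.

With 4 periods per year: i = 0.01275, n = 140.
FV = 6200 × [(1+0.01275)^140 − 1] / 0.01275 × (1+i) = 6200 × 388.634877 = 2,409,536.2368
Payments are at the start of each period, so multiply by (1+i).

CHF 2,409,536.24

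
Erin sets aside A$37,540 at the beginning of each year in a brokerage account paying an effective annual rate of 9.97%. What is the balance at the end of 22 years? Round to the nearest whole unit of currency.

A$2,936,405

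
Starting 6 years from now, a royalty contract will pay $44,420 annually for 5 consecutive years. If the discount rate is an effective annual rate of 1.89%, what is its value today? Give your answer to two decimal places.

$191,270.64

Value one period before first payment (t=5): 44420 × [1 − (1+0.0189)^(−5)] / 0.0189 = 44420 × 4.728545 = 210,041.9843
Discount back 5 years: 210,041.9843 × (1+0.0189)^(−5) = 210,041.9843 × 0.910630 = 191,270.6357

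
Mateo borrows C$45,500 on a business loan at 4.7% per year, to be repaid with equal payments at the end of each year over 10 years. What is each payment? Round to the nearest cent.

Annuity-PV factor = 7.835480; PMT = 45500 / 7.835480 = 5,806.9194

C$5,806.92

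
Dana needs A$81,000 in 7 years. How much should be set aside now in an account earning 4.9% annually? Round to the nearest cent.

A$57,950.42

PV = FV·(1+i)^(−n) = 81,000 × 0.715437 = 57,950.4218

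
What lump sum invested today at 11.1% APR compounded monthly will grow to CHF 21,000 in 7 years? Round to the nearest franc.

CHF 9,690

With 12 periods per year: i = 0.00925, n = 84.
PV = FV·(1+i)^(−n) = 21,000 × 0.461428 = 9,689.9964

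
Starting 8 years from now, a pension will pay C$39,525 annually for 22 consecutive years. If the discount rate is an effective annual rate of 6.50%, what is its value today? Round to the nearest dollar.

Value one period before first payment (t=7): 39525 × [1 − (1+0.065)^(−22)] / 0.065 = 39525 × 11.535196 = 455,928.6067
Discount back 7 years: 455,928.6067 × (1+0.065)^(−7) = 455,928.6067 × 0.643506 = 293,392.8919

C$293,393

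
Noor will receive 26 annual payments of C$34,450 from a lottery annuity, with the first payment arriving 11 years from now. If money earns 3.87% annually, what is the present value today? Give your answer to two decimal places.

Value one period before first payment (t=10): 34450 × [1 − (1+0.0387)^(−26)] / 0.0387 = 34450 × 16.211582 = 558,488.9992
PV₀ = 558,488.9992 / (1+0.0387)^10 = 558,488.9992 / 1.461845 = 382,043.9326

C$382,043.93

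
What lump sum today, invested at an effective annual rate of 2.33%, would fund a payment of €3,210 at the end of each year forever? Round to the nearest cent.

PV = PMT / i = 3210 / 0.0233 = 137,768.2403

€137,768.24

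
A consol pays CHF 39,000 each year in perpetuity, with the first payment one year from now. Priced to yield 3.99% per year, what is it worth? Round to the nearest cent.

PV = PMT / i = 39000 / 0.0399 = 977,443.6090

CHF 977,443.61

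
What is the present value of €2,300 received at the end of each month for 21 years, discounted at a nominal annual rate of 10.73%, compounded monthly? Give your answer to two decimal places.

i = 0.1073/12 = 0.00894167 per month; n = 21·12 = 252.
Annuity factor a(252|0.00894167) = 99.969136; PV = 2300 × 99.969136 = 229,929.0135

€229,929.01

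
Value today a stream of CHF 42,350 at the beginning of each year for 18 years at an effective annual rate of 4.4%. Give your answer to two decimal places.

CHF 541,944.59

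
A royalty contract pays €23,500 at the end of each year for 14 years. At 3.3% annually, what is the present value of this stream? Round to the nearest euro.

€260,110

PV = PMT · [1 − (1+i)^(−n)] / i = 23500 · 11.068501 = 260,109.7778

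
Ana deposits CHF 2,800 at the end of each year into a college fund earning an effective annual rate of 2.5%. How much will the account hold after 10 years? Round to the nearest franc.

FV = PMT · [(1+i)^n − 1] / i = 2800 · 11.203382 = 31,369.4689

CHF 31,369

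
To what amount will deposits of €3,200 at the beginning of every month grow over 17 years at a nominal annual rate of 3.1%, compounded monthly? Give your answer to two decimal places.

€860,261.53

With 12 periods per year: i = 0.00258333, n = 204.
Accumulation factor s(204|0.00258333) × (1+i) = 268.831728; FV = 3200 × 268.831728 = 860,261.5304
Payments are at the start of each period, so multiply by (1+i).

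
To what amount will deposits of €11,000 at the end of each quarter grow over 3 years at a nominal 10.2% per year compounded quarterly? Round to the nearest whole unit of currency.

i = 0.102/4 = 0.0255 per quarter; n = 3·4 = 12.
Accumulation factor s(12|0.0255) = 13.834608; FV = 11000 × 13.834608 = 152,180.6863

€152,181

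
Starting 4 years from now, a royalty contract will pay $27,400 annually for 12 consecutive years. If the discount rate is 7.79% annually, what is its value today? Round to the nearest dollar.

PV at t=3 (ordinary 12-year annuity): 27400 × a(12|0.0779) = 27400 × 7.618769 = 208,754.2587
PV₀ = 208,754.2587 / (1+0.0779)^3 = 208,754.2587 / 1.252378 = 166,686.3084

$166,686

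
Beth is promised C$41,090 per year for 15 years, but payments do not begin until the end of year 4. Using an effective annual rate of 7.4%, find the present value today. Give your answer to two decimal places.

C$294,607.57

Value one period before first payment (t=3): 41090 × [1 − (1+0.074)^(−15)] / 0.074 = 41090 × 8.882201 = 364,969.6512
PV₀ = 364,969.6512 / (1+0.074)^3 = 364,969.6512 / 1.238833 = 294,607.5744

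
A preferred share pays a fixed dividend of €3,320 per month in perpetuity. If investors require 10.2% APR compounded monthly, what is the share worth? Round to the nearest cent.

€390,588.24

Periodic rate i = 0.102/12 = 0.0085.
PV = C/r = 3320/0.0085 = 390,588.2353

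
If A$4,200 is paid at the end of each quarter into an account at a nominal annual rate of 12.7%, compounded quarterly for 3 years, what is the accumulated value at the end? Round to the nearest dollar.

A$60,203

Periodic rate i = 0.127/4 = 0.03175; n = 3 × 4 = 12 periods.
FV = PMT · [(1+i)^n − 1] / i = 4200 · 14.333952 = 60,202.5991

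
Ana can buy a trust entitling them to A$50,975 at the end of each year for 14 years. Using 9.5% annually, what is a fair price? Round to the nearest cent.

A$385,975.14

Annuity factor a(14|0.095) = 7.571852; PV = 50975 × 7.571852 = 385,975.1367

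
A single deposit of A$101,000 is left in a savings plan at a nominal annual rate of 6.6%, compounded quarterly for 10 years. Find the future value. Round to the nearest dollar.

i = 0.066/4 = 0.0165 per quarter; n = 10·4 = 40.
FV = PV·(1+i)^n = 101,000 × 1.924400 = 194,364.3869

A$194,364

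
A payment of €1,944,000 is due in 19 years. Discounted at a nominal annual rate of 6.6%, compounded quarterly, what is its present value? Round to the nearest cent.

€560,447.78

Periodic rate i = 0.066/4 = 0.0165; n = 19 × 4 = 76 periods.
PV = FV·(1+i)^(−n) = 1,944,000 × 0.288296 = 560,447.7817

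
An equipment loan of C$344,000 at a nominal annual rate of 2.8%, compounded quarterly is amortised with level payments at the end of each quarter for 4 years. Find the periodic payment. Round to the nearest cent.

C$22,801.55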